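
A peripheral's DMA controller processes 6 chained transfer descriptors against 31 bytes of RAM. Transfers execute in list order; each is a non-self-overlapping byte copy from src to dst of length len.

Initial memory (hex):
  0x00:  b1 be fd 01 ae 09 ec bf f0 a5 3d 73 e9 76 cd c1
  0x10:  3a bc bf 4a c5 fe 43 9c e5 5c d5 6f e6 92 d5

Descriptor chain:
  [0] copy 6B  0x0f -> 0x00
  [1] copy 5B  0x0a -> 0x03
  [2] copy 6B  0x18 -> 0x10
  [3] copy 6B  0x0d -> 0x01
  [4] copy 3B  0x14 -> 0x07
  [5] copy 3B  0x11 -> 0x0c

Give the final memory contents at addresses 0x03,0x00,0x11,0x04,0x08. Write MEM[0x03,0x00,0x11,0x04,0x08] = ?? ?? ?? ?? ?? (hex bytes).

D0: mem[0x00..0x05] <- [c1 3a bc bf 4a c5]
D1: mem[0x03..0x07] <- [3d 73 e9 76 cd]
D2: mem[0x10..0x15] <- [e5 5c d5 6f e6 92]
D3: mem[0x01..0x06] <- [76 cd c1 e5 5c d5]
D4: mem[0x07..0x09] <- [e6 92 43]
D5: mem[0x0c..0x0e] <- [5c d5 6f]
query mem[0x03]=0xc1, mem[0x00]=0xc1, mem[0x11]=0x5c, mem[0x04]=0xe5, mem[0x08]=0x92

MEM[0x03,0x00,0x11,0x04,0x08] = c1 c1 5c e5 92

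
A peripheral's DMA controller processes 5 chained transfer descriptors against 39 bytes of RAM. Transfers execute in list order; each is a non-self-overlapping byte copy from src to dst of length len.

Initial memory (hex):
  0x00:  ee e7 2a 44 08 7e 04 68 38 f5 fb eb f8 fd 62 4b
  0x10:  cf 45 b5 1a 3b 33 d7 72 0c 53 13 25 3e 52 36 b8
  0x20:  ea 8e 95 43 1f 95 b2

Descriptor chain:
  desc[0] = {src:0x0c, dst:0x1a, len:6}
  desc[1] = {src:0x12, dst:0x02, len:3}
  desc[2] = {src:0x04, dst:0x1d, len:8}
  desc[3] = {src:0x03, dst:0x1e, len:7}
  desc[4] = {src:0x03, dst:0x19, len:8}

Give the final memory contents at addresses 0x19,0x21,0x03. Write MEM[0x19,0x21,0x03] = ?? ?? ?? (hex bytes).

MEM[0x19,0x21,0x03] = 1a 04 1a

  after D0: wrote 6B at 0x1a = f8fd624bcf45
  after D1: wrote 3B at 0x02 = b51a3b
  after D2: wrote 8B at 0x1d = 3b7e046838f5fbeb
  after D3: wrote 7B at 0x1e = 1a3b7e046838f5
  after D4: wrote 8B at 0x19 = 1a3b7e046838f5fb
query mem[0x19]=0x1a, mem[0x21]=0x04, mem[0x03]=0x1a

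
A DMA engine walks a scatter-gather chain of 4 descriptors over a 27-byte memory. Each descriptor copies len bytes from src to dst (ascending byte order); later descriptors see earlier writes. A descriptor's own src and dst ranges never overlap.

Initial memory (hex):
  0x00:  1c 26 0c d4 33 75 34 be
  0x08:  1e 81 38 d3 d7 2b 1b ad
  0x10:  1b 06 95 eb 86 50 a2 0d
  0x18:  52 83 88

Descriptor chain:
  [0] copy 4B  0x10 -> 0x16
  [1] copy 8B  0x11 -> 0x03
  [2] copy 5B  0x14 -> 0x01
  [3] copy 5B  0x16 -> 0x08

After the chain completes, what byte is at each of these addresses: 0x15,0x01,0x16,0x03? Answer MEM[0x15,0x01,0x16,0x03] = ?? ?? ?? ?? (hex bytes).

MEM[0x15,0x01,0x16,0x03] = 50 86 1b 1b

D0: mem[0x16..0x19] <- [1b 06 95 eb]
D1: mem[0x03..0x0a] <- [06 95 eb 86 50 1b 06 95]
D2: mem[0x01..0x05] <- [86 50 1b 06 95]
D3: mem[0x08..0x0c] <- [1b 06 95 eb 88]
query mem[0x15]=0x50, mem[0x01]=0x86, mem[0x16]=0x1b, mem[0x03]=0x1b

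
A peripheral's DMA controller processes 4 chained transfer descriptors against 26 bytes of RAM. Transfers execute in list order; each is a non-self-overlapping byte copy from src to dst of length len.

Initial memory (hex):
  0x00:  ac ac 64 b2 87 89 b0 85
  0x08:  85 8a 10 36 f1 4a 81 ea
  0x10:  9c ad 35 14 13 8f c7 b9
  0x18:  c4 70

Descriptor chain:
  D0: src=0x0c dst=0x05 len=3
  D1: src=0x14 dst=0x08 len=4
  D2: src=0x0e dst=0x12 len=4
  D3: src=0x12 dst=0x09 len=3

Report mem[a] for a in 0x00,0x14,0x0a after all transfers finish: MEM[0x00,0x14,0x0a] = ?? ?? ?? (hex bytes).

MEM[0x00,0x14,0x0a] = ac 9c ea

#0 dst[0x05+3] := {0xf1,0x4a,0x81}
#1 dst[0x08+4] := {0x13,0x8f,0xc7,0xb9}
#2 dst[0x12+4] := {0x81,0xea,0x9c,0xad}
#3 dst[0x09+3] := {0x81,0xea,0x9c}
query mem[0x00]=0xac, mem[0x14]=0x9c, mem[0x0a]=0xea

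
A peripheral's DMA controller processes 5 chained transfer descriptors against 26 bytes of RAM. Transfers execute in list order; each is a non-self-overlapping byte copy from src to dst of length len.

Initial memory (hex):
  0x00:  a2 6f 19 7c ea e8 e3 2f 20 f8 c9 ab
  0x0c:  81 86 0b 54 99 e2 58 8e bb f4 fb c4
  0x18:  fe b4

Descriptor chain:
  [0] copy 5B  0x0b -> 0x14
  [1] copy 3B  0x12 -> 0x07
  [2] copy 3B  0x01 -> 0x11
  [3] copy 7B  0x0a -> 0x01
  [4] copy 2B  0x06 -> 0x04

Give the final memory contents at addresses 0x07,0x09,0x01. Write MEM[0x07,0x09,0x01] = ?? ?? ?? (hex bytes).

MEM[0x07,0x09,0x01] = 99 ab c9

[0] 0x0b->0x14 len=5 : ab 81 86 0b 54
[1] 0x12->0x07 len=3 : 58 8e ab
[2] 0x01->0x11 len=3 : 6f 19 7c
[3] 0x0a->0x01 len=7 : c9 ab 81 86 0b 54 99
[4] 0x06->0x04 len=2 : 54 99
query mem[0x07]=0x99, mem[0x09]=0xab, mem[0x01]=0xc9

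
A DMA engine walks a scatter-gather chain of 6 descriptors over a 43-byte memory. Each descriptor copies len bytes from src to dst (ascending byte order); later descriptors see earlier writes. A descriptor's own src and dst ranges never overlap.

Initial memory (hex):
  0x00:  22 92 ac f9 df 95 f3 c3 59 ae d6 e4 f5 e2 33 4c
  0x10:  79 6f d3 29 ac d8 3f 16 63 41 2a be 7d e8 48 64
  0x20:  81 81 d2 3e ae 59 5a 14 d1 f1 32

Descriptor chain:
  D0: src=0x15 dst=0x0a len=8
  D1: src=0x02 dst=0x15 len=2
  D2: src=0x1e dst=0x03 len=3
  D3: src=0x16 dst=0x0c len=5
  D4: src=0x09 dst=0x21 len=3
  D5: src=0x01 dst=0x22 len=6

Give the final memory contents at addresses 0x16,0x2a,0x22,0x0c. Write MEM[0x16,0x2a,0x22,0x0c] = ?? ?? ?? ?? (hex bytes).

MEM[0x16,0x2a,0x22,0x0c] = f9 32 92 f9

[0] 0x15->0x0a len=8 : d8 3f 16 63 41 2a be 7d
[1] 0x02->0x15 len=2 : ac f9
[2] 0x1e->0x03 len=3 : 48 64 81
[3] 0x16->0x0c len=5 : f9 16 63 41 2a
[4] 0x09->0x21 len=3 : ae d8 3f
[5] 0x01->0x22 len=6 : 92 ac 48 64 81 f3
query mem[0x16]=0xf9, mem[0x2a]=0x32, mem[0x22]=0x92, mem[0x0c]=0xf9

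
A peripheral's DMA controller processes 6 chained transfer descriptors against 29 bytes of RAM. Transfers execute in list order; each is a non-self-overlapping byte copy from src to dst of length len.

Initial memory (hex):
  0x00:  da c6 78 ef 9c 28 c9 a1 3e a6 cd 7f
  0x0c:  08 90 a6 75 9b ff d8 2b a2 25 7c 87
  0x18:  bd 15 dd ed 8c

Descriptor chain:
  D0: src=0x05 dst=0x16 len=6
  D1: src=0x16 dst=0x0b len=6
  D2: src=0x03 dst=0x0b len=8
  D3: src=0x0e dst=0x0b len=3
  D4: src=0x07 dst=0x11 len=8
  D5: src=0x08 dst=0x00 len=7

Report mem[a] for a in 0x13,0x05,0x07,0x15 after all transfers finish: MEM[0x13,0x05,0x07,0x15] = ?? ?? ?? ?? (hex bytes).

MEM[0x13,0x05,0x07,0x15] = a6 3e a1 c9

[0] 0x05->0x16 len=6 : 28 c9 a1 3e a6 cd
[1] 0x16->0x0b len=6 : 28 c9 a1 3e a6 cd
[2] 0x03->0x0b len=8 : ef 9c 28 c9 a1 3e a6 cd
[3] 0x0e->0x0b len=3 : c9 a1 3e
[4] 0x07->0x11 len=8 : a1 3e a6 cd c9 a1 3e c9
[5] 0x08->0x00 len=7 : 3e a6 cd c9 a1 3e c9
query mem[0x13]=0xa6, mem[0x05]=0x3e, mem[0x07]=0xa1, mem[0x15]=0xc9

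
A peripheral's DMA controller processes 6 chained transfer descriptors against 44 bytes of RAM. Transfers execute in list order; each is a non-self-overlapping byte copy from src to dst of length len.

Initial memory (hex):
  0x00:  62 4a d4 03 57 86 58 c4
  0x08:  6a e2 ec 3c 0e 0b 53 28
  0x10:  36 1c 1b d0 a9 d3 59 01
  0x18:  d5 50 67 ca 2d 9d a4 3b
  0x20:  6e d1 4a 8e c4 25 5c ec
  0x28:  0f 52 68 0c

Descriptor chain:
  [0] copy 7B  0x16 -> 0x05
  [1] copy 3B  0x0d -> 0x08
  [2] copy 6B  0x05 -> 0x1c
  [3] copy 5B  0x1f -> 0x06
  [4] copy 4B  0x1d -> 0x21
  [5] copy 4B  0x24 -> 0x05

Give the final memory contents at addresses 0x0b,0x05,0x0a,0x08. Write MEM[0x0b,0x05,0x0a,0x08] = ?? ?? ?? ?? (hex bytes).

D0: mem[0x05..0x0b] <- [59 01 d5 50 67 ca 2d]
D1: mem[0x08..0x0a] <- [0b 53 28]
D2: mem[0x1c..0x21] <- [59 01 d5 0b 53 28]
D3: mem[0x06..0x0a] <- [0b 53 28 4a 8e]
D4: mem[0x21..0x24] <- [01 d5 0b 53]
D5: mem[0x05..0x08] <- [53 25 5c ec]
query mem[0x0b]=0x2d, mem[0x05]=0x53, mem[0x0a]=0x8e, mem[0x08]=0xec

MEM[0x0b,0x05,0x0a,0x08] = 2d 53 8e ec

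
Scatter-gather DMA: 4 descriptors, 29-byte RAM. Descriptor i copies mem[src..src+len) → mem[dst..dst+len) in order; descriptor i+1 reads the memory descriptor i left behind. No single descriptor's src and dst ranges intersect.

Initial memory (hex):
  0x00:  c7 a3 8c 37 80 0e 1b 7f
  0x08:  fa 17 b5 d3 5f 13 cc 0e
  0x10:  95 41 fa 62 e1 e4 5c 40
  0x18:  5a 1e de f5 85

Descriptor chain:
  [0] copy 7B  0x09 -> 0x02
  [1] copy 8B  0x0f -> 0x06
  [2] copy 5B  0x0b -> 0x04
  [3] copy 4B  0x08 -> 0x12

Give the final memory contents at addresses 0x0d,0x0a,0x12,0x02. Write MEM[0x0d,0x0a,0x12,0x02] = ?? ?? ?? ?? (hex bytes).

MEM[0x0d,0x0a,0x12,0x02] = 5c 62 0e 17

D0: mem[0x02..0x08] <- [17 b5 d3 5f 13 cc 0e]
D1: mem[0x06..0x0d] <- [0e 95 41 fa 62 e1 e4 5c]
D2: mem[0x04..0x08] <- [e1 e4 5c cc 0e]
D3: mem[0x12..0x15] <- [0e fa 62 e1]
query mem[0x0d]=0x5c, mem[0x0a]=0x62, mem[0x12]=0x0e, mem[0x02]=0x17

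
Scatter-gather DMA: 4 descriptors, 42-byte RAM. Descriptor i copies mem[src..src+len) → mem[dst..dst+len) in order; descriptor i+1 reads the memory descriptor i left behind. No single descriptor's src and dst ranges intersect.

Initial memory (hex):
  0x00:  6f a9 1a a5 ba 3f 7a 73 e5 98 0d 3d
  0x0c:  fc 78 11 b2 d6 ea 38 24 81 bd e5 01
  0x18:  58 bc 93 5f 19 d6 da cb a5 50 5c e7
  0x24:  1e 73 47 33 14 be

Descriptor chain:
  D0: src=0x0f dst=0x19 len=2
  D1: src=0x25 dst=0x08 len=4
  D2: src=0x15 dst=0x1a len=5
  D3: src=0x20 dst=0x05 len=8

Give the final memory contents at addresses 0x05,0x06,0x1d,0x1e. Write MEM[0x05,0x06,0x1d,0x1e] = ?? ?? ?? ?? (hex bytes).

MEM[0x05,0x06,0x1d,0x1e] = a5 50 58 b2

  after D0: wrote 2B at 0x19 = b2d6
  after D1: wrote 4B at 0x08 = 73473314
  after D2: wrote 5B at 0x1a = bde50158b2
  after D3: wrote 8B at 0x05 = a5505ce71e734733
query mem[0x05]=0xa5, mem[0x06]=0x50, mem[0x1d]=0x58, mem[0x1e]=0xb2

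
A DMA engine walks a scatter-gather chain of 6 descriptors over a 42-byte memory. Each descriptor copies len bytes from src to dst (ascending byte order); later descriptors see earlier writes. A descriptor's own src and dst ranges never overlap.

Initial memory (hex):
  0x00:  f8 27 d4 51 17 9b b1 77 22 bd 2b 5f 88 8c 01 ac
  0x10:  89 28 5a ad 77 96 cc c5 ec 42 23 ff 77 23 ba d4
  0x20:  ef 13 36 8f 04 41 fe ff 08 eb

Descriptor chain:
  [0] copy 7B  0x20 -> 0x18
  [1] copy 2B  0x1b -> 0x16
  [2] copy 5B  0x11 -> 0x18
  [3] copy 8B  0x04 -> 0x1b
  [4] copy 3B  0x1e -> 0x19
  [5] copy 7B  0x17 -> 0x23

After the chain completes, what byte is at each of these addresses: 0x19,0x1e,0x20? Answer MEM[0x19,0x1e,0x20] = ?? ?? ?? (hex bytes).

#0 dst[0x18+7] := {0xef,0x13,0x36,0x8f,0x04,0x41,0xfe}
#1 dst[0x16+2] := {0x8f,0x04}
#2 dst[0x18+5] := {0x28,0x5a,0xad,0x77,0x96}
#3 dst[0x1b+8] := {0x17,0x9b,0xb1,0x77,0x22,0xbd,0x2b,0x5f}
#4 dst[0x19+3] := {0x77,0x22,0xbd}
#5 dst[0x23+7] := {0x04,0x28,0x77,0x22,0xbd,0x9b,0xb1}
query mem[0x19]=0x77, mem[0x1e]=0x77, mem[0x20]=0xbd

MEM[0x19,0x1e,0x20] = 77 77 bd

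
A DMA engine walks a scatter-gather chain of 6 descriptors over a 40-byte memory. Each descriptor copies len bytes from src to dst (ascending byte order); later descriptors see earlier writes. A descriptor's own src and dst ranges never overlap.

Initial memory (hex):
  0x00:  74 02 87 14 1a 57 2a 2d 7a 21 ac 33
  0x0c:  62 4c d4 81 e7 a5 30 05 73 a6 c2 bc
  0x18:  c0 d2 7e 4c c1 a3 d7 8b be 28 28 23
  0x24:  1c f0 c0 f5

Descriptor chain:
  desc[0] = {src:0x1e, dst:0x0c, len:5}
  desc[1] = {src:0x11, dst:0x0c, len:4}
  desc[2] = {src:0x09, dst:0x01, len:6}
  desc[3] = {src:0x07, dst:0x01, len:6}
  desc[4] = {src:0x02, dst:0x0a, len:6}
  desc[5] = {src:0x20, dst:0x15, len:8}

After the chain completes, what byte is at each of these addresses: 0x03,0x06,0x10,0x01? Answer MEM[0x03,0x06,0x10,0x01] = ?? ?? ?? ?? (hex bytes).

[0] 0x1e->0x0c len=5 : d7 8b be 28 28
[1] 0x11->0x0c len=4 : a5 30 05 73
[2] 0x09->0x01 len=6 : 21 ac 33 a5 30 05
[3] 0x07->0x01 len=6 : 2d 7a 21 ac 33 a5
[4] 0x02->0x0a len=6 : 7a 21 ac 33 a5 2d
[5] 0x20->0x15 len=8 : be 28 28 23 1c f0 c0 f5
query mem[0x03]=0x21, mem[0x06]=0xa5, mem[0x10]=0x28, mem[0x01]=0x2d

MEM[0x03,0x06,0x10,0x01] = 21 a5 28 2d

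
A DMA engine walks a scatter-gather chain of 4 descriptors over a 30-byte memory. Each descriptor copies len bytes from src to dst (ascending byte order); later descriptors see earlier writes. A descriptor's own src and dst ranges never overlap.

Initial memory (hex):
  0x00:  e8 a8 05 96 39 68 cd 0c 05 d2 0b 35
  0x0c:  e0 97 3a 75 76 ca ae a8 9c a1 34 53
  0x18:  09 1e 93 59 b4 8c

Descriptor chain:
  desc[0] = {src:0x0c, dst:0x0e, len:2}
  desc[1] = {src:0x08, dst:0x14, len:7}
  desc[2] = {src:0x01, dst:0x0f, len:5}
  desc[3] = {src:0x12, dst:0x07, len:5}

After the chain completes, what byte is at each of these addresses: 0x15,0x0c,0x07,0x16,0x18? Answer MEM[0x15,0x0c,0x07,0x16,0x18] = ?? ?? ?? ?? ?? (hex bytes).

MEM[0x15,0x0c,0x07,0x16,0x18] = d2 e0 39 0b e0

#0 dst[0x0e+2] := {0xe0,0x97}
#1 dst[0x14+7] := {0x05,0xd2,0x0b,0x35,0xe0,0x97,0xe0}
#2 dst[0x0f+5] := {0xa8,0x05,0x96,0x39,0x68}
#3 dst[0x07+5] := {0x39,0x68,0x05,0xd2,0x0b}
query mem[0x15]=0xd2, mem[0x0c]=0xe0, mem[0x07]=0x39, mem[0x16]=0x0b, mem[0x18]=0xe0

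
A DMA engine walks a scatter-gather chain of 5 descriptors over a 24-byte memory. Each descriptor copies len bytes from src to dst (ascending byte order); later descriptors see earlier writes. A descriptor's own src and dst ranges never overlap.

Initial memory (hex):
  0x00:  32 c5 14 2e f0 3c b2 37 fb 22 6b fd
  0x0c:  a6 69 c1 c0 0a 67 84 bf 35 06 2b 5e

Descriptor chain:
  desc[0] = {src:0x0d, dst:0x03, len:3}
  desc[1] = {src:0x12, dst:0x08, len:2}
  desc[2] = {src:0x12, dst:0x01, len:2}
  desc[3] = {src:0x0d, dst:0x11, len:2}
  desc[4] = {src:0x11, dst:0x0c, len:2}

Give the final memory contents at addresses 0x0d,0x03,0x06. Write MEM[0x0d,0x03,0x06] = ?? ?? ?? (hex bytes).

D0: mem[0x03..0x05] <- [69 c1 c0]
D1: mem[0x08..0x09] <- [84 bf]
D2: mem[0x01..0x02] <- [84 bf]
D3: mem[0x11..0x12] <- [69 c1]
D4: mem[0x0c..0x0d] <- [69 c1]
query mem[0x0d]=0xc1, mem[0x03]=0x69, mem[0x06]=0xb2

MEM[0x0d,0x03,0x06] = c1 69 b2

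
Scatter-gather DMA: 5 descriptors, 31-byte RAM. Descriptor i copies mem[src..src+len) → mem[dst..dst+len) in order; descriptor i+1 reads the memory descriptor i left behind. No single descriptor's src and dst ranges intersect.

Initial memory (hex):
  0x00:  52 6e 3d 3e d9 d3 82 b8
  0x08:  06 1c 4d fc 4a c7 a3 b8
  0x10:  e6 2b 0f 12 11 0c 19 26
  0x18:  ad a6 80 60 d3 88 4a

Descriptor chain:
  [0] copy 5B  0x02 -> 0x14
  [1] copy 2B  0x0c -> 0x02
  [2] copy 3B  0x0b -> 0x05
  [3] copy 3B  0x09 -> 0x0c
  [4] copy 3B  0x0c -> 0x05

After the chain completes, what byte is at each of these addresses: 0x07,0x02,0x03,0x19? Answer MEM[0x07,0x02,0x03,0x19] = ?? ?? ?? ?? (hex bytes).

MEM[0x07,0x02,0x03,0x19] = fc 4a c7 a6

D0: mem[0x14..0x18] <- [3d 3e d9 d3 82]
D1: mem[0x02..0x03] <- [4a c7]
D2: mem[0x05..0x07] <- [fc 4a c7]
D3: mem[0x0c..0x0e] <- [1c 4d fc]
D4: mem[0x05..0x07] <- [1c 4d fc]
query mem[0x07]=0xfc, mem[0x02]=0x4a, mem[0x03]=0xc7, mem[0x19]=0xa6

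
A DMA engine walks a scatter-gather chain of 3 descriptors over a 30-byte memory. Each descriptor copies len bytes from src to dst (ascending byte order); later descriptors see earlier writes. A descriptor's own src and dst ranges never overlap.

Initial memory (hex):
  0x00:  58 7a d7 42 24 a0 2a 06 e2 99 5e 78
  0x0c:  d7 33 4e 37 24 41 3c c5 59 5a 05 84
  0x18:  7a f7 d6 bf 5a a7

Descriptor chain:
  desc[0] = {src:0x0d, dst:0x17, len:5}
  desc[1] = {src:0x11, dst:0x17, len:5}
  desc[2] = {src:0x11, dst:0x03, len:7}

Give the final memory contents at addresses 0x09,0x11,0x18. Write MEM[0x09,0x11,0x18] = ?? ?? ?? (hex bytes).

MEM[0x09,0x11,0x18] = 41 41 3c

  after D0: wrote 5B at 0x17 = 334e372441
  after D1: wrote 5B at 0x17 = 413cc5595a
  after D2: wrote 7B at 0x03 = 413cc5595a0541
query mem[0x09]=0x41, mem[0x11]=0x41, mem[0x18]=0x3c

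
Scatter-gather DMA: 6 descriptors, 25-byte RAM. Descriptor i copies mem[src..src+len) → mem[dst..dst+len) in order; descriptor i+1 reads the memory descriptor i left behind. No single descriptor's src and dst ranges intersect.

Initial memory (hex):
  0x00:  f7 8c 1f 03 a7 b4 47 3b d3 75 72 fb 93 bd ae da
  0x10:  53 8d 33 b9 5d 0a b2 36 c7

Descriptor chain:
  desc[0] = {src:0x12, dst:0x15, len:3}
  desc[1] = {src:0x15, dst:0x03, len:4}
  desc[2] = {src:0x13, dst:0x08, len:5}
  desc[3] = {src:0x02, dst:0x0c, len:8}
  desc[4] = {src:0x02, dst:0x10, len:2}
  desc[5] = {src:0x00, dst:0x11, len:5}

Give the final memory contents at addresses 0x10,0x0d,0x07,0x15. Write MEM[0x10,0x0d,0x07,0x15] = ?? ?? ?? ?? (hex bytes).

MEM[0x10,0x0d,0x07,0x15] = 1f 33 3b b9

[0] 0x12->0x15 len=3 : 33 b9 5d
[1] 0x15->0x03 len=4 : 33 b9 5d c7
[2] 0x13->0x08 len=5 : b9 5d 33 b9 5d
[3] 0x02->0x0c len=8 : 1f 33 b9 5d c7 3b b9 5d
[4] 0x02->0x10 len=2 : 1f 33
[5] 0x00->0x11 len=5 : f7 8c 1f 33 b9
query mem[0x10]=0x1f, mem[0x0d]=0x33, mem[0x07]=0x3b, mem[0x15]=0xb9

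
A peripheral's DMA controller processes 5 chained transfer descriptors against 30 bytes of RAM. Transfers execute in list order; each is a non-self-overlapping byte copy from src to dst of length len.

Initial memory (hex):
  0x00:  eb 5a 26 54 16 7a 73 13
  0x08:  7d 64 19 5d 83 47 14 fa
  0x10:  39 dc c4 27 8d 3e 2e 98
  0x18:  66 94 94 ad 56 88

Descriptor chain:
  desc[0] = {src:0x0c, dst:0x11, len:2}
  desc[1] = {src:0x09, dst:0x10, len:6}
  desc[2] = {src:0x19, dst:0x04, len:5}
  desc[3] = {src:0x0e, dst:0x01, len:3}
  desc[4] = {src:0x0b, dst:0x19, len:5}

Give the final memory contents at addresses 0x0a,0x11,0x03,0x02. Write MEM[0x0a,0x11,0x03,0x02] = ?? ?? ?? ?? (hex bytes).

#0 dst[0x11+2] := {0x83,0x47}
#1 dst[0x10+6] := {0x64,0x19,0x5d,0x83,0x47,0x14}
#2 dst[0x04+5] := {0x94,0x94,0xad,0x56,0x88}
#3 dst[0x01+3] := {0x14,0xfa,0x64}
#4 dst[0x19+5] := {0x5d,0x83,0x47,0x14,0xfa}
query mem[0x0a]=0x19, mem[0x11]=0x19, mem[0x03]=0x64, mem[0x02]=0xfa

MEM[0x0a,0x11,0x03,0x02] = 19 19 64 fa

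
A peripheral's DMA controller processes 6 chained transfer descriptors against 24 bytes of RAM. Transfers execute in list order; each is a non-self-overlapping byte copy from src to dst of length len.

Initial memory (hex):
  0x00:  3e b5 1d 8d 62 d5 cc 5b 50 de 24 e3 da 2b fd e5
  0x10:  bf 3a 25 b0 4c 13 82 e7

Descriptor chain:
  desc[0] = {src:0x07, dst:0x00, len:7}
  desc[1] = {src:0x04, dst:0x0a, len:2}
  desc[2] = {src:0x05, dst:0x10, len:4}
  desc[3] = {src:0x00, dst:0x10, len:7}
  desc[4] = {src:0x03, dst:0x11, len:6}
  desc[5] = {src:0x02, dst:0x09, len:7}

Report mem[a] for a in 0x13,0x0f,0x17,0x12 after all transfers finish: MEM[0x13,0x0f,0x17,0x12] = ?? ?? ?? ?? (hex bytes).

MEM[0x13,0x0f,0x17,0x12] = da 50 e7 e3

#0 dst[0x00+7] := {0x5b,0x50,0xde,0x24,0xe3,0xda,0x2b}
#1 dst[0x0a+2] := {0xe3,0xda}
#2 dst[0x10+4] := {0xda,0x2b,0x5b,0x50}
#3 dst[0x10+7] := {0x5b,0x50,0xde,0x24,0xe3,0xda,0x2b}
#4 dst[0x11+6] := {0x24,0xe3,0xda,0x2b,0x5b,0x50}
#5 dst[0x09+7] := {0xde,0x24,0xe3,0xda,0x2b,0x5b,0x50}
query mem[0x13]=0xda, mem[0x0f]=0x50, mem[0x17]=0xe7, mem[0x12]=0xe3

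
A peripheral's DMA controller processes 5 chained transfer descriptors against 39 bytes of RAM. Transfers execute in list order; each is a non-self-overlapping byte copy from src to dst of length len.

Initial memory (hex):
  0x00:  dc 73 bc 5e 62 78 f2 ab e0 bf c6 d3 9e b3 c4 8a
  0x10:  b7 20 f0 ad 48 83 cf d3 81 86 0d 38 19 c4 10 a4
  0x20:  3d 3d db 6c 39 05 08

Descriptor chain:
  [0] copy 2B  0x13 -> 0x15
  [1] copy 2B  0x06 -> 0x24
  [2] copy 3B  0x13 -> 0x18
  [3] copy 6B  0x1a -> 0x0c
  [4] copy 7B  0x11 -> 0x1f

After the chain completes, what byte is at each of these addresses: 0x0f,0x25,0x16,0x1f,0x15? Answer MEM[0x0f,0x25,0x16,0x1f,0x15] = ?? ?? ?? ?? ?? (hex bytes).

D0: mem[0x15..0x16] <- [ad 48]
D1: mem[0x24..0x25] <- [f2 ab]
D2: mem[0x18..0x1a] <- [ad 48 ad]
D3: mem[0x0c..0x11] <- [ad 38 19 c4 10 a4]
D4: mem[0x1f..0x25] <- [a4 f0 ad 48 ad 48 d3]
query mem[0x0f]=0xc4, mem[0x25]=0xd3, mem[0x16]=0x48, mem[0x1f]=0xa4, mem[0x15]=0xad

MEM[0x0f,0x25,0x16,0x1f,0x15] = c4 d3 48 a4 ad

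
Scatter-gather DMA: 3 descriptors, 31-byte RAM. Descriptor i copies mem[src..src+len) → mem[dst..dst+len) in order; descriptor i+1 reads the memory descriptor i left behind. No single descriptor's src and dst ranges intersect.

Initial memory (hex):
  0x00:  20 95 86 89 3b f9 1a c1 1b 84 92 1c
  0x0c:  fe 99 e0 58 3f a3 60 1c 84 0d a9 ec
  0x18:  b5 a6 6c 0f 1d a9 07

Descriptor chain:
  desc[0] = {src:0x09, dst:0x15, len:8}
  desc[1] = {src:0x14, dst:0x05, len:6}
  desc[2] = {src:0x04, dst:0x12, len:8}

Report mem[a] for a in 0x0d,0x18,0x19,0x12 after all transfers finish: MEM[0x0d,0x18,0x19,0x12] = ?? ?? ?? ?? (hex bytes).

[0] 0x09->0x15 len=8 : 84 92 1c fe 99 e0 58 3f
[1] 0x14->0x05 len=6 : 84 84 92 1c fe 99
[2] 0x04->0x12 len=8 : 3b 84 84 92 1c fe 99 1c
query mem[0x0d]=0x99, mem[0x18]=0x99, mem[0x19]=0x1c, mem[0x12]=0x3b

MEM[0x0d,0x18,0x19,0x12] = 99 99 1c 3b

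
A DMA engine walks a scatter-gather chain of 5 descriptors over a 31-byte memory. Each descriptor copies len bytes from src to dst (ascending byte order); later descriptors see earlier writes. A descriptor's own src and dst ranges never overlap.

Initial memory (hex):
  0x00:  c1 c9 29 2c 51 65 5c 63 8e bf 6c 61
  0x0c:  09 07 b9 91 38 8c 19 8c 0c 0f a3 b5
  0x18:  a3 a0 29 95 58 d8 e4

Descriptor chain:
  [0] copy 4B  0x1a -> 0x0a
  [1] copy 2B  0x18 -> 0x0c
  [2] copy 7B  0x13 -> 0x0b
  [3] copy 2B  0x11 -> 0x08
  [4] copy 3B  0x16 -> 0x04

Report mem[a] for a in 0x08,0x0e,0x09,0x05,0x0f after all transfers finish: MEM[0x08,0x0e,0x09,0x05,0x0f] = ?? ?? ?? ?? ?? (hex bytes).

[0] 0x1a->0x0a len=4 : 29 95 58 d8
[1] 0x18->0x0c len=2 : a3 a0
[2] 0x13->0x0b len=7 : 8c 0c 0f a3 b5 a3 a0
[3] 0x11->0x08 len=2 : a0 19
[4] 0x16->0x04 len=3 : a3 b5 a3
query mem[0x08]=0xa0, mem[0x0e]=0xa3, mem[0x09]=0x19, mem[0x05]=0xb5, mem[0x0f]=0xb5

MEM[0x08,0x0e,0x09,0x05,0x0f] = a0 a3 19 b5 b5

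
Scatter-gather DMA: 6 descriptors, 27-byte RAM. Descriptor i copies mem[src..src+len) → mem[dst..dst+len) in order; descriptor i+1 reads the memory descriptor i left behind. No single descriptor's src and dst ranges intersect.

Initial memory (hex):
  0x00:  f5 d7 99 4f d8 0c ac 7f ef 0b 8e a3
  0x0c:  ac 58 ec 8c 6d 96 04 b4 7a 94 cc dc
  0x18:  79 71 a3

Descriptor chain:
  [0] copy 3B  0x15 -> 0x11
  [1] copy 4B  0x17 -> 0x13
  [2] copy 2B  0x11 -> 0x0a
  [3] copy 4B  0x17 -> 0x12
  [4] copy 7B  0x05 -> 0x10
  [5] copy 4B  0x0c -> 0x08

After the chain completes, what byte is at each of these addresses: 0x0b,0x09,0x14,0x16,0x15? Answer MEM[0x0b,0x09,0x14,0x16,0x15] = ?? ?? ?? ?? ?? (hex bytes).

#0 dst[0x11+3] := {0x94,0xcc,0xdc}
#1 dst[0x13+4] := {0xdc,0x79,0x71,0xa3}
#2 dst[0x0a+2] := {0x94,0xcc}
#3 dst[0x12+4] := {0xdc,0x79,0x71,0xa3}
#4 dst[0x10+7] := {0x0c,0xac,0x7f,0xef,0x0b,0x94,0xcc}
#5 dst[0x08+4] := {0xac,0x58,0xec,0x8c}
query mem[0x0b]=0x8c, mem[0x09]=0x58, mem[0x14]=0x0b, mem[0x16]=0xcc, mem[0x15]=0x94

MEM[0x0b,0x09,0x14,0x16,0x15] = 8c 58 0b cc 94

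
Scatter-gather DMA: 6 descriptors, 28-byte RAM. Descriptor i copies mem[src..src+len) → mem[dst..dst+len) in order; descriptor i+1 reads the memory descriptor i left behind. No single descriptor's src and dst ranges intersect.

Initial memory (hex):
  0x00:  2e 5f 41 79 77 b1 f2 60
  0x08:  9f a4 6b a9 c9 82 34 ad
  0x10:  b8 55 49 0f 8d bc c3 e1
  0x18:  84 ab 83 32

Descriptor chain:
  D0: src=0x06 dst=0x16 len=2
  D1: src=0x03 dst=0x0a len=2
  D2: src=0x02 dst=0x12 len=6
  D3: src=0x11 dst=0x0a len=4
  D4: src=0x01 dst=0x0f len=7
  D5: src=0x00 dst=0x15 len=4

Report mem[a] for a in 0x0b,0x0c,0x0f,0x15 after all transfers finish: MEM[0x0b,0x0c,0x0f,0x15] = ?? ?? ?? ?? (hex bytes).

#0 dst[0x16+2] := {0xf2,0x60}
#1 dst[0x0a+2] := {0x79,0x77}
#2 dst[0x12+6] := {0x41,0x79,0x77,0xb1,0xf2,0x60}
#3 dst[0x0a+4] := {0x55,0x41,0x79,0x77}
#4 dst[0x0f+7] := {0x5f,0x41,0x79,0x77,0xb1,0xf2,0x60}
#5 dst[0x15+4] := {0x2e,0x5f,0x41,0x79}
query mem[0x0b]=0x41, mem[0x0c]=0x79, mem[0x0f]=0x5f, mem[0x15]=0x2e

MEM[0x0b,0x0c,0x0f,0x15] = 41 79 5f 2e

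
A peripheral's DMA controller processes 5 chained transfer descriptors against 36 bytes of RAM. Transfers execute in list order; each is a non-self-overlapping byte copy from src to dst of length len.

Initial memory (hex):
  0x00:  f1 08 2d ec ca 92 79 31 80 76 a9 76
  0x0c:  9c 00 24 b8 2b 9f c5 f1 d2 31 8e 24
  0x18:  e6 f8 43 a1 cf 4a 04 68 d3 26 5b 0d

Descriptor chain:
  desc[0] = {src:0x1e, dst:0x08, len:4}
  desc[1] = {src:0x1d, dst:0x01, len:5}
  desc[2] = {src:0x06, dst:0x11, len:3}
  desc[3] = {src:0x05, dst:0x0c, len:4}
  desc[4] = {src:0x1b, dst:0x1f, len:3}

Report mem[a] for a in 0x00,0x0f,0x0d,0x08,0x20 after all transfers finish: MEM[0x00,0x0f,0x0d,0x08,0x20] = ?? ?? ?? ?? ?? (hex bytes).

D0: mem[0x08..0x0b] <- [04 68 d3 26]
D1: mem[0x01..0x05] <- [4a 04 68 d3 26]
D2: mem[0x11..0x13] <- [79 31 04]
D3: mem[0x0c..0x0f] <- [26 79 31 04]
D4: mem[0x1f..0x21] <- [a1 cf 4a]
query mem[0x00]=0xf1, mem[0x0f]=0x04, mem[0x0d]=0x79, mem[0x08]=0x04, mem[0x20]=0xcf

MEM[0x00,0x0f,0x0d,0x08,0x20] = f1 04 79 04 cf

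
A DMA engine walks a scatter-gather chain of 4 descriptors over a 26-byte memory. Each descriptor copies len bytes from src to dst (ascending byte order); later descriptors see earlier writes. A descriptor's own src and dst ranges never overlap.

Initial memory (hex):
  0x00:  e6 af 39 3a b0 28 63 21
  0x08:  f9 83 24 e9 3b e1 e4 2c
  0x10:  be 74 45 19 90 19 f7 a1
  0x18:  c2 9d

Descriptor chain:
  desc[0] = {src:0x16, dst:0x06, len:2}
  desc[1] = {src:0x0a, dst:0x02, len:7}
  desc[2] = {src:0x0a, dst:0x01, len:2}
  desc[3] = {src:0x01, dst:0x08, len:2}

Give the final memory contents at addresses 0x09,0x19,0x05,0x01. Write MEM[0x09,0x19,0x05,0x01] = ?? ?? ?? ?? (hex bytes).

MEM[0x09,0x19,0x05,0x01] = e9 9d e1 24

#0 dst[0x06+2] := {0xf7,0xa1}
#1 dst[0x02+7] := {0x24,0xe9,0x3b,0xe1,0xe4,0x2c,0xbe}
#2 dst[0x01+2] := {0x24,0xe9}
#3 dst[0x08+2] := {0x24,0xe9}
query mem[0x09]=0xe9, mem[0x19]=0x9d, mem[0x05]=0xe1, mem[0x01]=0x24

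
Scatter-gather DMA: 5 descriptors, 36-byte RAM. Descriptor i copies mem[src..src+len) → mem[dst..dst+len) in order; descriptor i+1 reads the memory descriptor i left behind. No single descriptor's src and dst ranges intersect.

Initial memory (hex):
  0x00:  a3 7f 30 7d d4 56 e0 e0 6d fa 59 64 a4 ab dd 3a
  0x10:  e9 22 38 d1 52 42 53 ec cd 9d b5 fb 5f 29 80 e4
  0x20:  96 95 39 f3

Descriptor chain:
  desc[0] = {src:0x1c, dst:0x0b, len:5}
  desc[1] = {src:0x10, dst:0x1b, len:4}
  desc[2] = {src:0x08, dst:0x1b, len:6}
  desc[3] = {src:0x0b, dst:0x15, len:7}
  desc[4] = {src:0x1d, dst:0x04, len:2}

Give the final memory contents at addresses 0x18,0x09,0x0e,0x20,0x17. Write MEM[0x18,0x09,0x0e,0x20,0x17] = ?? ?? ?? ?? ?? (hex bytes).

  after D0: wrote 5B at 0x0b = 5f2980e496
  after D1: wrote 4B at 0x1b = e92238d1
  after D2: wrote 6B at 0x1b = 6dfa595f2980
  after D3: wrote 7B at 0x15 = 5f2980e496e922
  after D4: wrote 2B at 0x04 = 595f
query mem[0x18]=0xe4, mem[0x09]=0xfa, mem[0x0e]=0xe4, mem[0x20]=0x80, mem[0x17]=0x80

MEM[0x18,0x09,0x0e,0x20,0x17] = e4 fa e4 80 80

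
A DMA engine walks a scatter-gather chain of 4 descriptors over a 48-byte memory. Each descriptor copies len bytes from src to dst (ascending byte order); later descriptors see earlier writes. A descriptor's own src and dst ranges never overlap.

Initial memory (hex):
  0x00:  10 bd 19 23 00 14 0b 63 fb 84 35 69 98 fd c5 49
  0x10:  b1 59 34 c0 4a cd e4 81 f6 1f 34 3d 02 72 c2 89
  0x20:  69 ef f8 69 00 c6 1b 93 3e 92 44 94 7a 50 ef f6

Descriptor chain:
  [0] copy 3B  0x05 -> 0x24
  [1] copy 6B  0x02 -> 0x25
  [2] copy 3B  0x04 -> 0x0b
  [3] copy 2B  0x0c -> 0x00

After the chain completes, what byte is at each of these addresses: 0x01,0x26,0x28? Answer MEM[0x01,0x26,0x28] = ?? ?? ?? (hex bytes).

[0] 0x05->0x24 len=3 : 14 0b 63
[1] 0x02->0x25 len=6 : 19 23 00 14 0b 63
[2] 0x04->0x0b len=3 : 00 14 0b
[3] 0x0c->0x00 len=2 : 14 0b
query mem[0x01]=0x0b, mem[0x26]=0x23, mem[0x28]=0x14

MEM[0x01,0x26,0x28] = 0b 23 14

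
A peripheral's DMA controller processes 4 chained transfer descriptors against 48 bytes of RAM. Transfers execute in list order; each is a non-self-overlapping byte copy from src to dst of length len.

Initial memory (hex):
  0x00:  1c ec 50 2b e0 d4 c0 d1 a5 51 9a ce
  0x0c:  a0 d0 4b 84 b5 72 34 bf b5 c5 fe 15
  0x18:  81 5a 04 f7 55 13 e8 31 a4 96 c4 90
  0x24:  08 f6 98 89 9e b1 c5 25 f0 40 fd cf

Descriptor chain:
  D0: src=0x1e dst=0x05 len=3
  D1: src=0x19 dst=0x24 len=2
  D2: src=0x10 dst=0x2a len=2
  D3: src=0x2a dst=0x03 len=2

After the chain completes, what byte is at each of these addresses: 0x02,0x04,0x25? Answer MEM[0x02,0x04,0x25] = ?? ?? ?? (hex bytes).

MEM[0x02,0x04,0x25] = 50 72 04

D0: mem[0x05..0x07] <- [e8 31 a4]
D1: mem[0x24..0x25] <- [5a 04]
D2: mem[0x2a..0x2b] <- [b5 72]
D3: mem[0x03..0x04] <- [b5 72]
query mem[0x02]=0x50, mem[0x04]=0x72, mem[0x25]=0x04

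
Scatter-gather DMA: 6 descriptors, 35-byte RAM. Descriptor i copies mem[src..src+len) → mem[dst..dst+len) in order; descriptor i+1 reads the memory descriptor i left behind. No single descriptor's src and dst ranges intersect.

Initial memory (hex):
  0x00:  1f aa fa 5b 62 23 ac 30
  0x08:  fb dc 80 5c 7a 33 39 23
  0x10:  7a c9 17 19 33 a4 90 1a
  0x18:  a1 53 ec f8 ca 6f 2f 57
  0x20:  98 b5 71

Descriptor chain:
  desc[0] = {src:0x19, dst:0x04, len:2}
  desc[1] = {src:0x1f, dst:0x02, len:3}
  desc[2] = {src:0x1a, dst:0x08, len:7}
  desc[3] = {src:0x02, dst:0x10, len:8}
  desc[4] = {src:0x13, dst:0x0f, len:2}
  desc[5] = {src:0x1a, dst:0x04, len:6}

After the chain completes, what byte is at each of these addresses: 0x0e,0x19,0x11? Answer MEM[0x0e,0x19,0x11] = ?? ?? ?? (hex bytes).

MEM[0x0e,0x19,0x11] = 98 53 98

D0: mem[0x04..0x05] <- [53 ec]
D1: mem[0x02..0x04] <- [57 98 b5]
D2: mem[0x08..0x0e] <- [ec f8 ca 6f 2f 57 98]
D3: mem[0x10..0x17] <- [57 98 b5 ec ac 30 ec f8]
D4: mem[0x0f..0x10] <- [ec ac]
D5: mem[0x04..0x09] <- [ec f8 ca 6f 2f 57]
query mem[0x0e]=0x98, mem[0x19]=0x53, mem[0x11]=0x98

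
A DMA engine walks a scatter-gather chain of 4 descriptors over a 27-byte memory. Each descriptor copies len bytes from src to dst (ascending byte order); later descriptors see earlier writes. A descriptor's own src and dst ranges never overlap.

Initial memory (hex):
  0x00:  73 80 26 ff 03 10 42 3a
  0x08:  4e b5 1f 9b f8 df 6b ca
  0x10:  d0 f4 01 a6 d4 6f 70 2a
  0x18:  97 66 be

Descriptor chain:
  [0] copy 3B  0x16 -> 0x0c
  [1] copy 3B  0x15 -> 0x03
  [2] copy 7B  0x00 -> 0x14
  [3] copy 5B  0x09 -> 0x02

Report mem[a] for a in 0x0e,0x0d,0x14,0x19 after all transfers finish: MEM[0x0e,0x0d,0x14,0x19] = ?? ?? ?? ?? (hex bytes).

#0 dst[0x0c+3] := {0x70,0x2a,0x97}
#1 dst[0x03+3] := {0x6f,0x70,0x2a}
#2 dst[0x14+7] := {0x73,0x80,0x26,0x6f,0x70,0x2a,0x42}
#3 dst[0x02+5] := {0xb5,0x1f,0x9b,0x70,0x2a}
query mem[0x0e]=0x97, mem[0x0d]=0x2a, mem[0x14]=0x73, mem[0x19]=0x2a

MEM[0x0e,0x0d,0x14,0x19] = 97 2a 73 2a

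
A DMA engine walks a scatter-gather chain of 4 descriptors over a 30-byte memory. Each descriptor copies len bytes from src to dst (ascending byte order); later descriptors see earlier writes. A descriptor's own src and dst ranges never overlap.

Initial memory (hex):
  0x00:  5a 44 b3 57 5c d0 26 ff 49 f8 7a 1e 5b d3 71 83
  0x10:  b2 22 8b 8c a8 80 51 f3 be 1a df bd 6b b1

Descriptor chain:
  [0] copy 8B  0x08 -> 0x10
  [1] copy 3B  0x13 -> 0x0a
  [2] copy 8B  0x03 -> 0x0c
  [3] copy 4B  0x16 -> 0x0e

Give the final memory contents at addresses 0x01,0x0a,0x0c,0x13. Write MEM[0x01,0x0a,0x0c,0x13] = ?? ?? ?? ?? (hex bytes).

D0: mem[0x10..0x17] <- [49 f8 7a 1e 5b d3 71 83]
D1: mem[0x0a..0x0c] <- [1e 5b d3]
D2: mem[0x0c..0x13] <- [57 5c d0 26 ff 49 f8 1e]
D3: mem[0x0e..0x11] <- [71 83 be 1a]
query mem[0x01]=0x44, mem[0x0a]=0x1e, mem[0x0c]=0x57, mem[0x13]=0x1e

MEM[0x01,0x0a,0x0c,0x13] = 44 1e 57 1e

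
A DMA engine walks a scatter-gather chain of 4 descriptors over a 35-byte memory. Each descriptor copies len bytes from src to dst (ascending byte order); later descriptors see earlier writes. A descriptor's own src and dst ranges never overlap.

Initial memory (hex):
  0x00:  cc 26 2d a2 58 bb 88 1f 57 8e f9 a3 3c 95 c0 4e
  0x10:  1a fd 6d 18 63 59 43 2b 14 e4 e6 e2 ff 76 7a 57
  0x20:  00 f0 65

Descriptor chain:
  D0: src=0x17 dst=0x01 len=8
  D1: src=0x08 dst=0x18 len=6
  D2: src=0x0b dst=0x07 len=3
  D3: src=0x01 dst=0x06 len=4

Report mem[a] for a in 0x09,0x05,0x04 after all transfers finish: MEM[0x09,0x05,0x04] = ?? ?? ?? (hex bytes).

MEM[0x09,0x05,0x04] = e6 e2 e6

D0: mem[0x01..0x08] <- [2b 14 e4 e6 e2 ff 76 7a]
D1: mem[0x18..0x1d] <- [7a 8e f9 a3 3c 95]
D2: mem[0x07..0x09] <- [a3 3c 95]
D3: mem[0x06..0x09] <- [2b 14 e4 e6]
query mem[0x09]=0xe6, mem[0x05]=0xe2, mem[0x04]=0xe6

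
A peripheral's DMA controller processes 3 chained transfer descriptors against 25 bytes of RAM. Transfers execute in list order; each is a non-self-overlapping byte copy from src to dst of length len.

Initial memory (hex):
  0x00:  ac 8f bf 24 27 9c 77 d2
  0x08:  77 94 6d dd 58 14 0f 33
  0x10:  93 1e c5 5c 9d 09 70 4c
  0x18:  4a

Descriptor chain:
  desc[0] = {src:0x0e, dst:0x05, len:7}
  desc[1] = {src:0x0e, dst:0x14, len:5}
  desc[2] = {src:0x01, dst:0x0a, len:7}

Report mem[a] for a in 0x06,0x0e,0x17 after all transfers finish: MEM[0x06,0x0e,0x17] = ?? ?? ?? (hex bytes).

D0: mem[0x05..0x0b] <- [0f 33 93 1e c5 5c 9d]
D1: mem[0x14..0x18] <- [0f 33 93 1e c5]
D2: mem[0x0a..0x10] <- [8f bf 24 27 0f 33 93]
query mem[0x06]=0x33, mem[0x0e]=0x0f, mem[0x17]=0x1e

MEM[0x06,0x0e,0x17] = 33 0f 1e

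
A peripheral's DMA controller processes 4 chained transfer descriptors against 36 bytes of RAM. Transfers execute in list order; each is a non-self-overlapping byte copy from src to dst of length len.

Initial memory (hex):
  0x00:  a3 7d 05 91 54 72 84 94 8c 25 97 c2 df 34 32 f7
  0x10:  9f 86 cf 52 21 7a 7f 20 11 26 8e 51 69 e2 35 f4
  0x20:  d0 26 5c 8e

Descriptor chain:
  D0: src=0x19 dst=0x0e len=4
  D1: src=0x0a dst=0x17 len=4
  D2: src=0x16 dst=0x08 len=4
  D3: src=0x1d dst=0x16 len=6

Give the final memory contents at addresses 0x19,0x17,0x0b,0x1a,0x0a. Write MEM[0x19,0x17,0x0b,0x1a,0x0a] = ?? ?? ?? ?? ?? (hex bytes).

#0 dst[0x0e+4] := {0x26,0x8e,0x51,0x69}
#1 dst[0x17+4] := {0x97,0xc2,0xdf,0x34}
#2 dst[0x08+4] := {0x7f,0x97,0xc2,0xdf}
#3 dst[0x16+6] := {0xe2,0x35,0xf4,0xd0,0x26,0x5c}
query mem[0x19]=0xd0, mem[0x17]=0x35, mem[0x0b]=0xdf, mem[0x1a]=0x26, mem[0x0a]=0xc2

MEM[0x19,0x17,0x0b,0x1a,0x0a] = d0 35 df 26 c2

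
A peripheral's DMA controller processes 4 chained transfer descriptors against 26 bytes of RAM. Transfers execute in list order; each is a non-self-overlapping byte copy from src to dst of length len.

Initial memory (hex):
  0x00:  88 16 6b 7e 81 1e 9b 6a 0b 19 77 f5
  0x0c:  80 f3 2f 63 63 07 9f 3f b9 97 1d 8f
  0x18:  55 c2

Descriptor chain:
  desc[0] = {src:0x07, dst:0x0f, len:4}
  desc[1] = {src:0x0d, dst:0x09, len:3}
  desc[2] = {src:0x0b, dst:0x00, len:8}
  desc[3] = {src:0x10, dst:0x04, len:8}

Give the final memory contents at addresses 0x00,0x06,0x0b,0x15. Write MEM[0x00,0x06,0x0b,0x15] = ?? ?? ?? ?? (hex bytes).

#0 dst[0x0f+4] := {0x6a,0x0b,0x19,0x77}
#1 dst[0x09+3] := {0xf3,0x2f,0x6a}
#2 dst[0x00+8] := {0x6a,0x80,0xf3,0x2f,0x6a,0x0b,0x19,0x77}
#3 dst[0x04+8] := {0x0b,0x19,0x77,0x3f,0xb9,0x97,0x1d,0x8f}
query mem[0x00]=0x6a, mem[0x06]=0x77, mem[0x0b]=0x8f, mem[0x15]=0x97

MEM[0x00,0x06,0x0b,0x15] = 6a 77 8f 97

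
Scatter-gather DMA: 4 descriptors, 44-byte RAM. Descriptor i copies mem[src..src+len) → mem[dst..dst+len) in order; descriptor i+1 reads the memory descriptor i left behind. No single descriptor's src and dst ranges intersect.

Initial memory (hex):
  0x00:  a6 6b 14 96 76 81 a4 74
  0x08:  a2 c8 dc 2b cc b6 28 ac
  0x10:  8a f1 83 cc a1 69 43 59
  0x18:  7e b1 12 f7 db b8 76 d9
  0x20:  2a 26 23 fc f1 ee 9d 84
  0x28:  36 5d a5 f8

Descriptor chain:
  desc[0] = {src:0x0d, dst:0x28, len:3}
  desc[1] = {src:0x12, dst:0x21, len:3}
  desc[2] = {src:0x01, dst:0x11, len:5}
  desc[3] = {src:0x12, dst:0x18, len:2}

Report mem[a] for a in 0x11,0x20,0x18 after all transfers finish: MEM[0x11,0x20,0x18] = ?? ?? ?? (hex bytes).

  after D0: wrote 3B at 0x28 = b628ac
  after D1: wrote 3B at 0x21 = 83cca1
  after D2: wrote 5B at 0x11 = 6b14967681
  after D3: wrote 2B at 0x18 = 1496
query mem[0x11]=0x6b, mem[0x20]=0x2a, mem[0x18]=0x14

MEM[0x11,0x20,0x18] = 6b 2a 14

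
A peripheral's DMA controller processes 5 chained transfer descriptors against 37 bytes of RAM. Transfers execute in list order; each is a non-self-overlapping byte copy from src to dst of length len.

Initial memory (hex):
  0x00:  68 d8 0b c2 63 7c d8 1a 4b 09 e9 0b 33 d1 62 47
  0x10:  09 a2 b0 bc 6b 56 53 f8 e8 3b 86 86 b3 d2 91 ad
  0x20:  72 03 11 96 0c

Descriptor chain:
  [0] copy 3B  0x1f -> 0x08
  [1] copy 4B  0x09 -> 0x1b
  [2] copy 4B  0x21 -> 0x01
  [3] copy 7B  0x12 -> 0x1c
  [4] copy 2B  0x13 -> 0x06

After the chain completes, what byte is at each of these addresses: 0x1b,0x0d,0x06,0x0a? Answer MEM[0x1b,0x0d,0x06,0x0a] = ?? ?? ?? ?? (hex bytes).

MEM[0x1b,0x0d,0x06,0x0a] = 72 d1 bc 03

D0: mem[0x08..0x0a] <- [ad 72 03]
D1: mem[0x1b..0x1e] <- [72 03 0b 33]
D2: mem[0x01..0x04] <- [03 11 96 0c]
D3: mem[0x1c..0x22] <- [b0 bc 6b 56 53 f8 e8]
D4: mem[0x06..0x07] <- [bc 6b]
query mem[0x1b]=0x72, mem[0x0d]=0xd1, mem[0x06]=0xbc, mem[0x0a]=0x03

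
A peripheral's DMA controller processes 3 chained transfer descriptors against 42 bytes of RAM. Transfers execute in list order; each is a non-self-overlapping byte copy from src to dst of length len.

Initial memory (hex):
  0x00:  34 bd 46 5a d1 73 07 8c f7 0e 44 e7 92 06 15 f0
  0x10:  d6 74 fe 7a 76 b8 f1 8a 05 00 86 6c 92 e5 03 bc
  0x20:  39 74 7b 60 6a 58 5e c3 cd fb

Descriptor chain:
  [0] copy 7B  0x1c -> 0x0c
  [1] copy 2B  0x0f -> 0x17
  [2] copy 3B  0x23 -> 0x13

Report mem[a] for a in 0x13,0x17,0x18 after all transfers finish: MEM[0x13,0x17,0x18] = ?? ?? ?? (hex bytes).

  after D0: wrote 7B at 0x0c = 92e503bc39747b
  after D1: wrote 2B at 0x17 = bc39
  after D2: wrote 3B at 0x13 = 606a58
query mem[0x13]=0x60, mem[0x17]=0xbc, mem[0x18]=0x39

MEM[0x13,0x17,0x18] = 60 bc 39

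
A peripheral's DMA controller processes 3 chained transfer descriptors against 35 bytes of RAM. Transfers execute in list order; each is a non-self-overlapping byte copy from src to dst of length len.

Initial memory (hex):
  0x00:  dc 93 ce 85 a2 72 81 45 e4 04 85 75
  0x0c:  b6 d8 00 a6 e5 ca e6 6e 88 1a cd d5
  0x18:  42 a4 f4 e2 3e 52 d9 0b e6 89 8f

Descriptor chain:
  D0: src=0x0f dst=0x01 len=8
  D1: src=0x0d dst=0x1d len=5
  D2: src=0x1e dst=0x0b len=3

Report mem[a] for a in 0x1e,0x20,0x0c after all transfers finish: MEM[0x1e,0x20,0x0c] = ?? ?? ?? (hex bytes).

  after D0: wrote 8B at 0x01 = a6e5cae66e881acd
  after D1: wrote 5B at 0x1d = d800a6e5ca
  after D2: wrote 3B at 0x0b = 00a6e5
query mem[0x1e]=0x00, mem[0x20]=0xe5, mem[0x0c]=0xa6

MEM[0x1e,0x20,0x0c] = 00 e5 a6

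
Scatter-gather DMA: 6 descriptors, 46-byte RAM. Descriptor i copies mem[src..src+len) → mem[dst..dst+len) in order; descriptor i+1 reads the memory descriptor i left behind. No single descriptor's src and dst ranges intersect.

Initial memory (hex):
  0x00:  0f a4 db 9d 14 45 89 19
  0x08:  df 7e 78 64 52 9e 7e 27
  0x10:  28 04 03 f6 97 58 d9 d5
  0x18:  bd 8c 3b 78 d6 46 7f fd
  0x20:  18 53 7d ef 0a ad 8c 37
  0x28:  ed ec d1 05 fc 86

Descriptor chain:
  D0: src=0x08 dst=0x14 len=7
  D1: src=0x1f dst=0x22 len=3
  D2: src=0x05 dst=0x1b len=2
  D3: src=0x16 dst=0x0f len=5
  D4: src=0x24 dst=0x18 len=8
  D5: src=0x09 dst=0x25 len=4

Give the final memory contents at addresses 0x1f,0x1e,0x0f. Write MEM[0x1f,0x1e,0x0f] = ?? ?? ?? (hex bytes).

[0] 0x08->0x14 len=7 : df 7e 78 64 52 9e 7e
[1] 0x1f->0x22 len=3 : fd 18 53
[2] 0x05->0x1b len=2 : 45 89
[3] 0x16->0x0f len=5 : 78 64 52 9e 7e
[4] 0x24->0x18 len=8 : 53 ad 8c 37 ed ec d1 05
[5] 0x09->0x25 len=4 : 7e 78 64 52
query mem[0x1f]=0x05, mem[0x1e]=0xd1, mem[0x0f]=0x78

MEM[0x1f,0x1e,0x0f] = 05 d1 78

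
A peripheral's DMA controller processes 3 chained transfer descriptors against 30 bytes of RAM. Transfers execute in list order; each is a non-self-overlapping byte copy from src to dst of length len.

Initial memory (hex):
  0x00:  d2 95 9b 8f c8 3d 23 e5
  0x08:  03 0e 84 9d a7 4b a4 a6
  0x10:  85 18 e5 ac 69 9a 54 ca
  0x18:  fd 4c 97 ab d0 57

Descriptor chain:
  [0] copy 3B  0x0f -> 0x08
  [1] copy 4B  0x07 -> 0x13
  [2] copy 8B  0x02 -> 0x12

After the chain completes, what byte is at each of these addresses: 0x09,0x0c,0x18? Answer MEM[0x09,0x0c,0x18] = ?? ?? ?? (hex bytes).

MEM[0x09,0x0c,0x18] = 85 a7 a6

[0] 0x0f->0x08 len=3 : a6 85 18
[1] 0x07->0x13 len=4 : e5 a6 85 18
[2] 0x02->0x12 len=8 : 9b 8f c8 3d 23 e5 a6 85
query mem[0x09]=0x85, mem[0x0c]=0xa7, mem[0x18]=0xa6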